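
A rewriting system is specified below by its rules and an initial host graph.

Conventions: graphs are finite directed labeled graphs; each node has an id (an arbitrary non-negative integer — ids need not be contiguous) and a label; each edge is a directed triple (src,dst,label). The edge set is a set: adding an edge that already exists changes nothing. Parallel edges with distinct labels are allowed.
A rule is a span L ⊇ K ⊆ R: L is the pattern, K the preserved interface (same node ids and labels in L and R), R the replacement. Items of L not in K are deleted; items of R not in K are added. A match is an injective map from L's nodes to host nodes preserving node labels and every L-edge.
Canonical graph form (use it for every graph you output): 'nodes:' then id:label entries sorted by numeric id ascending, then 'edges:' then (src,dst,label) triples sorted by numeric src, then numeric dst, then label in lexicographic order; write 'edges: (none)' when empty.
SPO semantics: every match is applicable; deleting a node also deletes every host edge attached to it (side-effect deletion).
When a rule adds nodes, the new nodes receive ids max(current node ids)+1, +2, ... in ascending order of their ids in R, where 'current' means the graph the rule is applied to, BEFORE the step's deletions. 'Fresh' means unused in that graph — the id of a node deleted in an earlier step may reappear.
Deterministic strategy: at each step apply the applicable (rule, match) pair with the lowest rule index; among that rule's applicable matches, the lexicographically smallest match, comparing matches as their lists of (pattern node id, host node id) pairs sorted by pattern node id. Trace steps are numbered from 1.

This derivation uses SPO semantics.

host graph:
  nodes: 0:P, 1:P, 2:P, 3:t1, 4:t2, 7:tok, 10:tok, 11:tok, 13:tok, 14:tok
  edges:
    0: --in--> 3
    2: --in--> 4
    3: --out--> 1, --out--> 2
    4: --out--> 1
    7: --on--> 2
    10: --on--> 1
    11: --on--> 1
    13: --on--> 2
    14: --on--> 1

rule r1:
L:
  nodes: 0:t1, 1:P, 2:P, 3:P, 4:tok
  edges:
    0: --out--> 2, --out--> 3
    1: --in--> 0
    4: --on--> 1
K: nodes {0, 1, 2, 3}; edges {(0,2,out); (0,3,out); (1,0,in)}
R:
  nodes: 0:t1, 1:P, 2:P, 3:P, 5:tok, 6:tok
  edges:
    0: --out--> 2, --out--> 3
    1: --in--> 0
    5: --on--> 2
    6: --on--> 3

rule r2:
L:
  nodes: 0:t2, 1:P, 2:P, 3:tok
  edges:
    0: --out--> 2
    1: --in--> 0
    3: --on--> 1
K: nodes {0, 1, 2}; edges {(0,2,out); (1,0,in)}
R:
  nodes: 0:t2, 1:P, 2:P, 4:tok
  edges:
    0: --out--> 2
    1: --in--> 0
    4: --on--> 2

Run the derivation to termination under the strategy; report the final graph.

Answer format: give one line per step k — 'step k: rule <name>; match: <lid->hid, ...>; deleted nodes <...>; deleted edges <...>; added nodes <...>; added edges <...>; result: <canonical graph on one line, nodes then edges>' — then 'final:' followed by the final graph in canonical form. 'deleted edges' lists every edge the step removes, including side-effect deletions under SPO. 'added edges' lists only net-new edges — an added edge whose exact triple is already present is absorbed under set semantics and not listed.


step 1: rule r2; match: 0->4, 1->2, 2->1, 3->7; deleted nodes 7; deleted edges (7,2,on); added nodes 15; added edges (15,1,on); result: nodes: 0:P, 1:P, 2:P, 3:t1, 4:t2, 10:tok, 11:tok, 13:tok, 14:tok, 15:tok edges: (0,3,in); (2,4,in); (3,1,out); (3,2,out); (4,1,out); (10,1,on); (11,1,on); (13,2,on); (14,1,on); (15,1,on)
step 2: rule r2; match: 0->4, 1->2, 2->1, 3->13; deleted nodes 13; deleted edges (13,2,on); added nodes 16; added edges (16,1,on); result: nodes: 0:P, 1:P, 2:P, 3:t1, 4:t2, 10:tok, 11:tok, 14:tok, 15:tok, 16:tok edges: (0,3,in); (2,4,in); (3,1,out); (3,2,out); (4,1,out); (10,1,on); (11,1,on); (14,1,on); (15,1,on); (16,1,on)
final:
nodes: 0:P, 1:P, 2:P, 3:t1, 4:t2, 10:tok, 11:tok, 14:tok, 15:tok, 16:tok
edges: (0,3,in); (2,4,in); (3,1,out); (3,2,out); (4,1,out); (10,1,on); (11,1,on); (14,1,on); (15,1,on); (16,1,on)


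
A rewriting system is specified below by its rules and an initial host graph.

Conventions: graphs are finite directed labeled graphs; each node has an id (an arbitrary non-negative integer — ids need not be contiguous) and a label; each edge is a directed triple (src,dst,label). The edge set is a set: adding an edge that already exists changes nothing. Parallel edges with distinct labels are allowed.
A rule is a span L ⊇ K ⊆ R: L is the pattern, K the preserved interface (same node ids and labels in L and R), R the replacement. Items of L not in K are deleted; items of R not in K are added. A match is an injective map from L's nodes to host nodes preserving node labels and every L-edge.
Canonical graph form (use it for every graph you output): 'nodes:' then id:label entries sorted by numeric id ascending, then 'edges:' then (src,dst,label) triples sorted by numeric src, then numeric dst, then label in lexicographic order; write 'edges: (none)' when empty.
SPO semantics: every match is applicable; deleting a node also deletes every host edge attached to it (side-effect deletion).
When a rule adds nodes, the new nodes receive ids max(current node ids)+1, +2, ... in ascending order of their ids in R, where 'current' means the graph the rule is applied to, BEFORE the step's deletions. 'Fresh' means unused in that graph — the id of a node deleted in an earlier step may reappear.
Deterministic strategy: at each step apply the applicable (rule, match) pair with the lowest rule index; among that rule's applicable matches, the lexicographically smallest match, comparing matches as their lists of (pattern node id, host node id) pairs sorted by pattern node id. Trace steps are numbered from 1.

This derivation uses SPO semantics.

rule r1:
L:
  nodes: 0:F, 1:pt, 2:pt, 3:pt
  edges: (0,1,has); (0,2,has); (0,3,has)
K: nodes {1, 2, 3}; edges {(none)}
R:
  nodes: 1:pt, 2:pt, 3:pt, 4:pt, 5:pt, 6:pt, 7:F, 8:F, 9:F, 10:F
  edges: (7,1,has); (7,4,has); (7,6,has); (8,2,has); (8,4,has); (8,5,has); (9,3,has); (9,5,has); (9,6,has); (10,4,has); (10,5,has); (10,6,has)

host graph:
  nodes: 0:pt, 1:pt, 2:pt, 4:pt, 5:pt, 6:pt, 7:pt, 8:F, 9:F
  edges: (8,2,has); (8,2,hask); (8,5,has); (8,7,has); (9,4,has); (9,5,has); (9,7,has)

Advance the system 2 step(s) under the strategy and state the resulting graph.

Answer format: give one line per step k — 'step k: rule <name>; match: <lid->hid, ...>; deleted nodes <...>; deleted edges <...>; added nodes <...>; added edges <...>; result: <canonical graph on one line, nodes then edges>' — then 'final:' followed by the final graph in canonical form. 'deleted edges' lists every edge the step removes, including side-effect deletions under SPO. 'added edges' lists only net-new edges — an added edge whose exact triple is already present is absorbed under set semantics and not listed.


step 1: rule r1; match: 0->8, 1->2, 2->5, 3->7; deleted nodes 8; deleted edges (8,2,has); (8,2,hask); (8,5,has); (8,7,has); added nodes 10, 11, 12, 13, 14, 15, 16; added edges (13,2,has); (13,10,has); (13,12,has); (14,5,has); (14,10,has); (14,11,has); (15,7,has); (15,11,has); (15,12,has); (16,10,has); (16,11,has); (16,12,has); result: nodes: 0:pt, 1:pt, 2:pt, 4:pt, 5:pt, 6:pt, 7:pt, 9:F, 10:pt, 11:pt, 12:pt, 13:F, 14:F, 15:F, 16:F edges: (9,4,has); (9,5,has); (9,7,has); (13,2,has); (13,10,has); (13,12,has); (14,5,has); (14,10,has); (14,11,has); (15,7,has); (15,11,has); (15,12,has); (16,10,has); (16,11,has); (16,12,has)
step 2: rule r1; match: 0->9, 1->4, 2->5, 3->7; deleted nodes 9; deleted edges (9,4,has); (9,5,has); (9,7,has); added nodes 17, 18, 19, 20, 21, 22, 23; added edges (20,4,has); (20,17,has); (20,19,has); (21,5,has); (21,17,has); (21,18,has); (22,7,has); (22,18,has); (22,19,has); (23,17,has); (23,18,has); (23,19,has); result: nodes: 0:pt, 1:pt, 2:pt, 4:pt, 5:pt, 6:pt, 7:pt, 10:pt, 11:pt, 12:pt, 13:F, 14:F, 15:F, 16:F, 17:pt, 18:pt, 19:pt, 20:F, 21:F, 22:F, 23:F edges: (13,2,has); (13,10,has); (13,12,has); (14,5,has); (14,10,has); (14,11,has); (15,7,has); (15,11,has); (15,12,has); (16,10,has); (16,11,has); (16,12,has); (20,4,has); (20,17,has); (20,19,has); (21,5,has); (21,17,has); (21,18,has); (22,7,has); (22,18,has); (22,19,has); (23,17,has); (23,18,has); (23,19,has)
final:
nodes: 0:pt, 1:pt, 2:pt, 4:pt, 5:pt, 6:pt, 7:pt, 10:pt, 11:pt, 12:pt, 13:F, 14:F, 15:F, 16:F, 17:pt, 18:pt, 19:pt, 20:F, 21:F, 22:F, 23:F
edges: (13,2,has); (13,10,has); (13,12,has); (14,5,has); (14,10,has); (14,11,has); (15,7,has); (15,11,has); (15,12,has); (16,10,has); (16,11,has); (16,12,has); (20,4,has); (20,17,has); (20,19,has); (21,5,has); (21,17,has); (21,18,has); (22,7,has); (22,18,has); (22,19,has); (23,17,has); (23,18,has); (23,19,has)


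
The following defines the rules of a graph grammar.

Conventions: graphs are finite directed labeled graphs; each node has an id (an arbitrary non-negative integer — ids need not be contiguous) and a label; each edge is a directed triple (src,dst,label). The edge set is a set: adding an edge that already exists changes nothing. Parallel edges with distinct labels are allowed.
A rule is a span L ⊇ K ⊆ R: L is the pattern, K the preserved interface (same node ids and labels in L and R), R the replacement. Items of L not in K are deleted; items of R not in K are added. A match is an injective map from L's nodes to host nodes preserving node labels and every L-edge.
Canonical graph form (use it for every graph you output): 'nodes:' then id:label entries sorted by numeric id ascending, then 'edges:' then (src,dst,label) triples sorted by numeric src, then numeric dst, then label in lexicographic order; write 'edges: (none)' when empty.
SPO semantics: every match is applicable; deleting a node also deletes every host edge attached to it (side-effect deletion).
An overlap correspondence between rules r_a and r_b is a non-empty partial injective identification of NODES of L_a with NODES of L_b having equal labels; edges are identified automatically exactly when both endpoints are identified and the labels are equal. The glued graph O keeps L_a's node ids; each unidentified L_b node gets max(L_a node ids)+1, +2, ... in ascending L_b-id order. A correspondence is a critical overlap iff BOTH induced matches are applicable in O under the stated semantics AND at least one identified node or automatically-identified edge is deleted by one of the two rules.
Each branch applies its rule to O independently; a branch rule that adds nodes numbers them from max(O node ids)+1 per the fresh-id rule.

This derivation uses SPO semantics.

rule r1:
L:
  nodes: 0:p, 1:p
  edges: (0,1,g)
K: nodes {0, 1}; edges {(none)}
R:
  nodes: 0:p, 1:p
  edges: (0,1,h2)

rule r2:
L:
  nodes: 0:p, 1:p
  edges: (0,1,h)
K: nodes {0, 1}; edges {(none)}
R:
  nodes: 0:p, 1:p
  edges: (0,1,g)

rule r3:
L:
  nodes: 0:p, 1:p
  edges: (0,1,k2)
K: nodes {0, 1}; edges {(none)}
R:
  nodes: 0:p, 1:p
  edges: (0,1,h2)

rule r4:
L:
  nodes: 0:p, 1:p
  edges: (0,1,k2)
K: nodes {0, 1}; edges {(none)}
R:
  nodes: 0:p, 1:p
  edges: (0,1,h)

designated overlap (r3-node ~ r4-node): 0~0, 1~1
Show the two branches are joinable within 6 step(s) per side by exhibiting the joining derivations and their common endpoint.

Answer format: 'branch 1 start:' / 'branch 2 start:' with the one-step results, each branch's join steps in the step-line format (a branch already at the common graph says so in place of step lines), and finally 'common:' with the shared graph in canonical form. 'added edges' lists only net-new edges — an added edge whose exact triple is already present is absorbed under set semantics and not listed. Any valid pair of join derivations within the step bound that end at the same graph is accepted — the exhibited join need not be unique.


branch 1 start:
nodes: 0:p, 1:p
edges: (0,1,h2)
branch 2 start:
nodes: 0:p, 1:p
edges: (0,1,h)
branch 1: already at the common graph (0 steps)
branch 2 step 1: rule r2; match: 0->0, 1->1; deleted nodes (none); deleted edges (0,1,h); added nodes (none); added edges (0,1,g); result: nodes: 0:p, 1:p edges: (0,1,g)
branch 2 step 2: rule r1; match: 0->0, 1->1; deleted nodes (none); deleted edges (0,1,g); added nodes (none); added edges (0,1,h2); result: nodes: 0:p, 1:p edges: (0,1,h2)
common:
nodes: 0:p, 1:p
edges: (0,1,h2)


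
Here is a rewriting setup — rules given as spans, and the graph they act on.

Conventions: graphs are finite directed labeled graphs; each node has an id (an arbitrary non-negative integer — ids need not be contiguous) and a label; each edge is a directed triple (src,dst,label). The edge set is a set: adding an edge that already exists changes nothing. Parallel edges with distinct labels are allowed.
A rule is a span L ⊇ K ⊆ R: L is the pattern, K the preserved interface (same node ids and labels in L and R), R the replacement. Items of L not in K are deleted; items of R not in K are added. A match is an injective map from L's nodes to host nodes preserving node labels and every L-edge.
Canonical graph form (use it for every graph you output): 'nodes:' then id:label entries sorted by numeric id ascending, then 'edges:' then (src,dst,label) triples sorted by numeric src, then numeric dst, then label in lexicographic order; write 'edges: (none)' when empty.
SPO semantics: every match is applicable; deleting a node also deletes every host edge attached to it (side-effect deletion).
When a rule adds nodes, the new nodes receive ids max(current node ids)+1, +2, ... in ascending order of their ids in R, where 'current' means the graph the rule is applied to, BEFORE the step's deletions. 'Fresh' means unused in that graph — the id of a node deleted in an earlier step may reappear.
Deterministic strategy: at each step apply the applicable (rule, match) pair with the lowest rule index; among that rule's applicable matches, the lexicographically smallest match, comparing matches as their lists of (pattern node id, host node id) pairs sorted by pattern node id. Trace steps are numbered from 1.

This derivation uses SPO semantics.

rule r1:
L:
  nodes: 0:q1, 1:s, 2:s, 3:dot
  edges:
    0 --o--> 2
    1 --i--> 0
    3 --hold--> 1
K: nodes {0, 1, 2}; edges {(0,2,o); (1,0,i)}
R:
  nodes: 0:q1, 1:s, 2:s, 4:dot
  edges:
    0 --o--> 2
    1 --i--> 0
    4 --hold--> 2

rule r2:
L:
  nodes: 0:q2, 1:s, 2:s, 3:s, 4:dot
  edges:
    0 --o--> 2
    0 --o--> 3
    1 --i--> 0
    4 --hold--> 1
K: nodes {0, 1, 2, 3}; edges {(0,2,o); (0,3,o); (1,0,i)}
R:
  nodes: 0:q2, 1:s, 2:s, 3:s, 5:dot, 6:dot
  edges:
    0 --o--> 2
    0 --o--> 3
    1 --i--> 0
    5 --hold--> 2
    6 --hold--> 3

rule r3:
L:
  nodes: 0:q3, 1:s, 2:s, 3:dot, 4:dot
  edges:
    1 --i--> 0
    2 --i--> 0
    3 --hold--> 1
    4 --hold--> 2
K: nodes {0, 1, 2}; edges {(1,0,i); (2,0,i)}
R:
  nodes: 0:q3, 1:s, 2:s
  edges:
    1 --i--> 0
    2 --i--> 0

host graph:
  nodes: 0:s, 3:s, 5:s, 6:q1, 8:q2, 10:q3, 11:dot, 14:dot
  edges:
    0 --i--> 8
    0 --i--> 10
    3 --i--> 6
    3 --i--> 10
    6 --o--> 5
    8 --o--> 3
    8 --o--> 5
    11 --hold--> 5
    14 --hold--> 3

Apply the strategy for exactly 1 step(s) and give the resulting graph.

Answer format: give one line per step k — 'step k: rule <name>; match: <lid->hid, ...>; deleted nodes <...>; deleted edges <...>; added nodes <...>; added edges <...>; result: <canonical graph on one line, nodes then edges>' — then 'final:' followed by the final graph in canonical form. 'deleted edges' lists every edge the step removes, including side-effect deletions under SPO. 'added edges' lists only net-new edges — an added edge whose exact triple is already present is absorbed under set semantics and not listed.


step 1: rule r1; match: 0->6, 1->3, 2->5, 3->14; deleted nodes 14; deleted edges (14,3,hold); added nodes 15; added edges (15,5,hold); result: nodes: 0:s, 3:s, 5:s, 6:q1, 8:q2, 10:q3, 11:dot, 15:dot edges: (0,8,i); (0,10,i); (3,6,i); (3,10,i); (6,5,o); (8,3,o); (8,5,o); (11,5,hold); (15,5,hold)
final:
nodes: 0:s, 3:s, 5:s, 6:q1, 8:q2, 10:q3, 11:dot, 15:dot
edges: (0,8,i); (0,10,i); (3,6,i); (3,10,i); (6,5,o); (8,3,o); (8,5,o); (11,5,hold); (15,5,hold)


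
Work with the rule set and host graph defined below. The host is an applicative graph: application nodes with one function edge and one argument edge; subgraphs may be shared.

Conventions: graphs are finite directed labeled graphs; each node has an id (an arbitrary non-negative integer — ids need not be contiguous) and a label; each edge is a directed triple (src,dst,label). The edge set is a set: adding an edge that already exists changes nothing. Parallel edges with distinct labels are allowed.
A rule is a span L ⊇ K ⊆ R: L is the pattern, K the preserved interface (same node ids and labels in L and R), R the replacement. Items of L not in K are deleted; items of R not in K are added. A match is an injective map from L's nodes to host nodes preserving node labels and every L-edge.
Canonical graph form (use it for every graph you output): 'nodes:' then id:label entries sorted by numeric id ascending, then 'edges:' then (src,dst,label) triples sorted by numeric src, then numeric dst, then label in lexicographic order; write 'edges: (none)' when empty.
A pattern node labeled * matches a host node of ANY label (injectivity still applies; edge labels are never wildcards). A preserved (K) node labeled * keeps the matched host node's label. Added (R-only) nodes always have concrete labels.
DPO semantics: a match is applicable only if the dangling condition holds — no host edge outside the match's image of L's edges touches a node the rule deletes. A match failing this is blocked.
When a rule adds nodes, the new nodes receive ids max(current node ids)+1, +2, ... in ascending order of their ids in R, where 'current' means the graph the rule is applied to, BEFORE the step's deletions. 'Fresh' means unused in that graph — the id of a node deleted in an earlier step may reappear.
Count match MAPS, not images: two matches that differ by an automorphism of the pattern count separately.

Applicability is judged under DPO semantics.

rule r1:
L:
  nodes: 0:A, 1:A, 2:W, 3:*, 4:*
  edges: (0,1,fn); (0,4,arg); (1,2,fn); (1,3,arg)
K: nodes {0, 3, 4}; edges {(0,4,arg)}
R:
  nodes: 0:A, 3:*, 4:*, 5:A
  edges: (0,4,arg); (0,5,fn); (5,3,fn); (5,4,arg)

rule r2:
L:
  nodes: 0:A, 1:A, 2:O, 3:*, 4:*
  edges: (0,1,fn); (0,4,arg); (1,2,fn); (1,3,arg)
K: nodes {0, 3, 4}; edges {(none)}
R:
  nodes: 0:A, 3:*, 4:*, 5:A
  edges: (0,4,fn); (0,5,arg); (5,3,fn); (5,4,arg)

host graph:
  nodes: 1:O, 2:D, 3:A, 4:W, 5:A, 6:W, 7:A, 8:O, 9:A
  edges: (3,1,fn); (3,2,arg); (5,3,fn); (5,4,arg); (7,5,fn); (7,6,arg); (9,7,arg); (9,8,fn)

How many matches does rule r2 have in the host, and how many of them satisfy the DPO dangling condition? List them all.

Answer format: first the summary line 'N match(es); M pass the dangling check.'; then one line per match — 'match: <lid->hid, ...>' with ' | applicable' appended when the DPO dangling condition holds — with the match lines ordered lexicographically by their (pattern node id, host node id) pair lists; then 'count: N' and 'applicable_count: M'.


1 match(es); 1 pass the dangling check.
match: 0->5, 1->3, 2->1, 3->2, 4->4 | applicable
count: 1
applicable_count: 1


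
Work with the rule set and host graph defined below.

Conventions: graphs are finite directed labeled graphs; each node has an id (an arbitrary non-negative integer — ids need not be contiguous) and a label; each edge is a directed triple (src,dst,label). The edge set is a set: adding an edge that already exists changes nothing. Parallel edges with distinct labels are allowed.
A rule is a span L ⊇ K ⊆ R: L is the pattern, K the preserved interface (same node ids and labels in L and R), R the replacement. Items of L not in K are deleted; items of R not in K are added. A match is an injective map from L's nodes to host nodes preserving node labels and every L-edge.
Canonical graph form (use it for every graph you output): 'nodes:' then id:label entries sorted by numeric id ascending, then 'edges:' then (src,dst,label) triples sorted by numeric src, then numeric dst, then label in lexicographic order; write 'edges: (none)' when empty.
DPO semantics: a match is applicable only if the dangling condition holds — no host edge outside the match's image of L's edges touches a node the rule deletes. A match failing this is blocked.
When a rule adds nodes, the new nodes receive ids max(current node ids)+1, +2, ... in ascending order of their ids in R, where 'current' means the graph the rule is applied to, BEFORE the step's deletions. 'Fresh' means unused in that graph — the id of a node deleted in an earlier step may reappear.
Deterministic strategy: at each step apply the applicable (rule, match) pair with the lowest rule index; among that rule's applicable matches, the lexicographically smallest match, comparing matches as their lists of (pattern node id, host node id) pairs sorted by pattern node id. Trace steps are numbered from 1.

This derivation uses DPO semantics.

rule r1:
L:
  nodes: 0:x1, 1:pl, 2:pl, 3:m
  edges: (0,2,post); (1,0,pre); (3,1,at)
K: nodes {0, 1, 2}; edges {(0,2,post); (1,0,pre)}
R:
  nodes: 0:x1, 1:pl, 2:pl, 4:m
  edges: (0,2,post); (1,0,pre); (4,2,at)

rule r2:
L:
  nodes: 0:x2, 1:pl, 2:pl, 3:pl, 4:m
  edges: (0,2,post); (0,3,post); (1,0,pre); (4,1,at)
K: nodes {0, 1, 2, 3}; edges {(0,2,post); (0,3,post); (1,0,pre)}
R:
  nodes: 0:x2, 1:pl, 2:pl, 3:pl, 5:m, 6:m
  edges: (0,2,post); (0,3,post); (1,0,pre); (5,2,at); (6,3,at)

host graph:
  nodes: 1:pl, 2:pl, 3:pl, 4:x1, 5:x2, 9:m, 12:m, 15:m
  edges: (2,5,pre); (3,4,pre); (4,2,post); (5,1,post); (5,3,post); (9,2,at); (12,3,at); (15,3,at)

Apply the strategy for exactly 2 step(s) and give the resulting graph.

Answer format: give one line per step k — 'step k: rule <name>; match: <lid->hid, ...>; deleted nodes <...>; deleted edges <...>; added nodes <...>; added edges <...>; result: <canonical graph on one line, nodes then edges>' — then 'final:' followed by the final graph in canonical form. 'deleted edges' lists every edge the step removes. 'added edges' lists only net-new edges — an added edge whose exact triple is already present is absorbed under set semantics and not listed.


step 1: rule r1; match: 0->4, 1->3, 2->2, 3->12; deleted nodes 12; deleted edges (12,3,at); added nodes 16; added edges (16,2,at); result: nodes: 1:pl, 2:pl, 3:pl, 4:x1, 5:x2, 9:m, 15:m, 16:m edges: (2,5,pre); (3,4,pre); (4,2,post); (5,1,post); (5,3,post); (9,2,at); (15,3,at); (16,2,at)
step 2: rule r1; match: 0->4, 1->3, 2->2, 3->15; deleted nodes 15; deleted edges (15,3,at); added nodes 17; added edges (17,2,at); result: nodes: 1:pl, 2:pl, 3:pl, 4:x1, 5:x2, 9:m, 16:m, 17:m edges: (2,5,pre); (3,4,pre); (4,2,post); (5,1,post); (5,3,post); (9,2,at); (16,2,at); (17,2,at)
final:
nodes: 1:pl, 2:pl, 3:pl, 4:x1, 5:x2, 9:m, 16:m, 17:m
edges: (2,5,pre); (3,4,pre); (4,2,post); (5,1,post); (5,3,post); (9,2,at); (16,2,at); (17,2,at)


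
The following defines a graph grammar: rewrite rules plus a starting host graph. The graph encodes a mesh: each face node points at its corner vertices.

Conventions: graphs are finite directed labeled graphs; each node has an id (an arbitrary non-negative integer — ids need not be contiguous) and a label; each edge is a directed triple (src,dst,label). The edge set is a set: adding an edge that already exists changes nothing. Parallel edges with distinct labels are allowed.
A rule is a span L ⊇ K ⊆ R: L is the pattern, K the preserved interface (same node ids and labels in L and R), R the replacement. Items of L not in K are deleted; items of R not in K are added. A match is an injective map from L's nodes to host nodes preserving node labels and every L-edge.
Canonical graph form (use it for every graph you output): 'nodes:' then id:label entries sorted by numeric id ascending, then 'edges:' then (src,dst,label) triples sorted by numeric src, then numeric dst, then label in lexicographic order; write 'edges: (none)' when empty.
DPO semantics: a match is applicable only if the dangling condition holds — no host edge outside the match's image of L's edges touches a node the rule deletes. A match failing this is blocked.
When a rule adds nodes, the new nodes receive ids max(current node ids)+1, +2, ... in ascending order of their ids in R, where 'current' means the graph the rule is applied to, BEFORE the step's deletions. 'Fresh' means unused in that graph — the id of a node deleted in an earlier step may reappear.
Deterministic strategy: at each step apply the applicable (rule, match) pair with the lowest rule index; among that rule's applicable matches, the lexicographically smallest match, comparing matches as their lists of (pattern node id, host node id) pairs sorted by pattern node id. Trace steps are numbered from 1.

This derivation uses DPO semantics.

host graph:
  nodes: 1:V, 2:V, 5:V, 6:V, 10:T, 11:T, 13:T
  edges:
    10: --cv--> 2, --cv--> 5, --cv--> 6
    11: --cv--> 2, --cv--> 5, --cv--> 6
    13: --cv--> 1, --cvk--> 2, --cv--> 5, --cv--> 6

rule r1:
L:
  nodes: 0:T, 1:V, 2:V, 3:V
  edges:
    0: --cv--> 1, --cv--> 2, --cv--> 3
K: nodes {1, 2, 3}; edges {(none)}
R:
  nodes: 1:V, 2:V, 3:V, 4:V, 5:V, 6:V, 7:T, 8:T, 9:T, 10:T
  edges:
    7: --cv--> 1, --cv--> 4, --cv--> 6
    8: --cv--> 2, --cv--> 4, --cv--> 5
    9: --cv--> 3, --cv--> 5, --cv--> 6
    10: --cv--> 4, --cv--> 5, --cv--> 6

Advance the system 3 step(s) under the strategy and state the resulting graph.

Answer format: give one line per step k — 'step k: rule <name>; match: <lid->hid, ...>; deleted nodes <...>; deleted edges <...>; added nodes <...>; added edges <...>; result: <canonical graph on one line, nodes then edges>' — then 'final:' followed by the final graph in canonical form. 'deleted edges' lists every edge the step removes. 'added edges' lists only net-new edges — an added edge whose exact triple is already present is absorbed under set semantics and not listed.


step 1: rule r1; match: 0->10, 1->2, 2->5, 3->6; deleted nodes 10; deleted edges (10,2,cv); (10,5,cv); (10,6,cv); added nodes 14, 15, 16, 17, 18, 19, 20; added edges (17,2,cv); (17,14,cv); (17,16,cv); (18,5,cv); (18,14,cv); (18,15,cv); (19,6,cv); (19,15,cv); (19,16,cv); (20,14,cv); (20,15,cv); (20,16,cv); result: nodes: 1:V, 2:V, 5:V, 6:V, 11:T, 13:T, 14:V, 15:V, 16:V, 17:T, 18:T, 19:T, 20:T edges: (11,2,cv); (11,5,cv); (11,6,cv); (13,1,cv); (13,2,cvk); (13,5,cv); (13,6,cv); (17,2,cv); (17,14,cv); (17,16,cv); (18,5,cv); (18,14,cv); (18,15,cv); (19,6,cv); (19,15,cv); (19,16,cv); (20,14,cv); (20,15,cv); (20,16,cv)
step 2: rule r1; match: 0->11, 1->2, 2->5, 3->6; deleted nodes 11; deleted edges (11,2,cv); (11,5,cv); (11,6,cv); added nodes 21, 22, 23, 24, 25, 26, 27; added edges (24,2,cv); (24,21,cv); (24,23,cv); (25,5,cv); (25,21,cv); (25,22,cv); (26,6,cv); (26,22,cv); (26,23,cv); (27,21,cv); (27,22,cv); (27,23,cv); result: nodes: 1:V, 2:V, 5:V, 6:V, 13:T, 14:V, 15:V, 16:V, 17:T, 18:T, 19:T, 20:T, 21:V, 22:V, 23:V, 24:T, 25:T, 26:T, 27:T edges: (13,1,cv); (13,2,cvk); (13,5,cv); (13,6,cv); (17,2,cv); (17,14,cv); (17,16,cv); (18,5,cv); (18,14,cv); (18,15,cv); (19,6,cv); (19,15,cv); (19,16,cv); (20,14,cv); (20,15,cv); (20,16,cv); (24,2,cv); (24,21,cv); (24,23,cv); (25,5,cv); (25,21,cv); (25,22,cv); (26,6,cv); (26,22,cv); (26,23,cv); (27,21,cv); (27,22,cv); (27,23,cv)
step 3: rule r1; match: 0->17, 1->2, 2->14, 3->16; deleted nodes 17; deleted edges (17,2,cv); (17,14,cv); (17,16,cv); added nodes 28, 29, 30, 31, 32, 33, 34; added edges (31,2,cv); (31,28,cv); (31,30,cv); (32,14,cv); (32,28,cv); (32,29,cv); (33,16,cv); (33,29,cv); (33,30,cv); (34,28,cv); (34,29,cv); (34,30,cv); result: nodes: 1:V, 2:V, 5:V, 6:V, 13:T, 14:V, 15:V, 16:V, 18:T, 19:T, 20:T, 21:V, 22:V, 23:V, 24:T, 25:T, 26:T, 27:T, 28:V, 29:V, 30:V, 31:T, 32:T, 33:T, 34:T edges: (13,1,cv); (13,2,cvk); (13,5,cv); (13,6,cv); (18,5,cv); (18,14,cv); (18,15,cv); (19,6,cv); (19,15,cv); (19,16,cv); (20,14,cv); (20,15,cv); (20,16,cv); (24,2,cv); (24,21,cv); (24,23,cv); (25,5,cv); (25,21,cv); (25,22,cv); (26,6,cv); (26,22,cv); (26,23,cv); (27,21,cv); (27,22,cv); (27,23,cv); (31,2,cv); (31,28,cv); (31,30,cv); (32,14,cv); (32,28,cv); (32,29,cv); (33,16,cv); (33,29,cv); (33,30,cv); (34,28,cv); (34,29,cv); (34,30,cv)
final:
nodes: 1:V, 2:V, 5:V, 6:V, 13:T, 14:V, 15:V, 16:V, 18:T, 19:T, 20:T, 21:V, 22:V, 23:V, 24:T, 25:T, 26:T, 27:T, 28:V, 29:V, 30:V, 31:T, 32:T, 33:T, 34:T
edges: (13,1,cv); (13,2,cvk); (13,5,cv); (13,6,cv); (18,5,cv); (18,14,cv); (18,15,cv); (19,6,cv); (19,15,cv); (19,16,cv); (20,14,cv); (20,15,cv); (20,16,cv); (24,2,cv); (24,21,cv); (24,23,cv); (25,5,cv); (25,21,cv); (25,22,cv); (26,6,cv); (26,22,cv); (26,23,cv); (27,21,cv); (27,22,cv); (27,23,cv); (31,2,cv); (31,28,cv); (31,30,cv); (32,14,cv); (32,28,cv); (32,29,cv); (33,16,cv); (33,29,cv); (33,30,cv); (34,28,cv); (34,29,cv); (34,30,cv)


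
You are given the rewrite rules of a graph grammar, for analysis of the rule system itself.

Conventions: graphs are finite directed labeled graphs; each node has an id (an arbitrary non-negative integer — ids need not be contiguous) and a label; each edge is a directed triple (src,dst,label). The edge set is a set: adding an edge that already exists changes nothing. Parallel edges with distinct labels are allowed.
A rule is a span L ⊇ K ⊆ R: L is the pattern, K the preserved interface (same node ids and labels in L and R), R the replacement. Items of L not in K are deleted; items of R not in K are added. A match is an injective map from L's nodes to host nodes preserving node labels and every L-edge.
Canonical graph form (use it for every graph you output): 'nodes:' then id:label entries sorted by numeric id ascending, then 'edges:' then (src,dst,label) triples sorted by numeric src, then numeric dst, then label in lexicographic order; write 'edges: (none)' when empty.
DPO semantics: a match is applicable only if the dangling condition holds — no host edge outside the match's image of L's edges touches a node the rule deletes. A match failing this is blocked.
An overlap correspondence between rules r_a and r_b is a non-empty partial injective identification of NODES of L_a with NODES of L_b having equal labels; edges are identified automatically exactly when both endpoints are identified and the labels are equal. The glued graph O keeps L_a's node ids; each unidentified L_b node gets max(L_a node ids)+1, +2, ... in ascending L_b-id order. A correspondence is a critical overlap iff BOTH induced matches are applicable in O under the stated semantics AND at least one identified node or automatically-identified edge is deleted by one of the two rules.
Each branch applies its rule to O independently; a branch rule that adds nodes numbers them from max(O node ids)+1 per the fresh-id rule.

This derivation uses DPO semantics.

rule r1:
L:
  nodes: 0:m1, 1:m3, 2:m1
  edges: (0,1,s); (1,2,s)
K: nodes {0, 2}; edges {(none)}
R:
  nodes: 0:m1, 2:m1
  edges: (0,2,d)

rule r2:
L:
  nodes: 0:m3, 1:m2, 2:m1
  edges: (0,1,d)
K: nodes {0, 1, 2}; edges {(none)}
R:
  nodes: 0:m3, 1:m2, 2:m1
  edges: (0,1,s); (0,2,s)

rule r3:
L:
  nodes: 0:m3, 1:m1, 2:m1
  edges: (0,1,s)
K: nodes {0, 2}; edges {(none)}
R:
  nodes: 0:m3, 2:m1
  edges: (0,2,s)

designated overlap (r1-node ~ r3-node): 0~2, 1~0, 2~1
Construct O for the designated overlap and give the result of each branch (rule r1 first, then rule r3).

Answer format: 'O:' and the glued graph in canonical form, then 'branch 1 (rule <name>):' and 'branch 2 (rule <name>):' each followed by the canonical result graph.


O:
nodes: 0:m1, 1:m3, 2:m1
edges: (0,1,s); (1,2,s)
branch 1 (rule r1):
nodes: 0:m1, 2:m1
edges: (0,2,d)
branch 2 (rule r3):
nodes: 0:m1, 1:m3
edges: (0,1,s); (1,0,s)


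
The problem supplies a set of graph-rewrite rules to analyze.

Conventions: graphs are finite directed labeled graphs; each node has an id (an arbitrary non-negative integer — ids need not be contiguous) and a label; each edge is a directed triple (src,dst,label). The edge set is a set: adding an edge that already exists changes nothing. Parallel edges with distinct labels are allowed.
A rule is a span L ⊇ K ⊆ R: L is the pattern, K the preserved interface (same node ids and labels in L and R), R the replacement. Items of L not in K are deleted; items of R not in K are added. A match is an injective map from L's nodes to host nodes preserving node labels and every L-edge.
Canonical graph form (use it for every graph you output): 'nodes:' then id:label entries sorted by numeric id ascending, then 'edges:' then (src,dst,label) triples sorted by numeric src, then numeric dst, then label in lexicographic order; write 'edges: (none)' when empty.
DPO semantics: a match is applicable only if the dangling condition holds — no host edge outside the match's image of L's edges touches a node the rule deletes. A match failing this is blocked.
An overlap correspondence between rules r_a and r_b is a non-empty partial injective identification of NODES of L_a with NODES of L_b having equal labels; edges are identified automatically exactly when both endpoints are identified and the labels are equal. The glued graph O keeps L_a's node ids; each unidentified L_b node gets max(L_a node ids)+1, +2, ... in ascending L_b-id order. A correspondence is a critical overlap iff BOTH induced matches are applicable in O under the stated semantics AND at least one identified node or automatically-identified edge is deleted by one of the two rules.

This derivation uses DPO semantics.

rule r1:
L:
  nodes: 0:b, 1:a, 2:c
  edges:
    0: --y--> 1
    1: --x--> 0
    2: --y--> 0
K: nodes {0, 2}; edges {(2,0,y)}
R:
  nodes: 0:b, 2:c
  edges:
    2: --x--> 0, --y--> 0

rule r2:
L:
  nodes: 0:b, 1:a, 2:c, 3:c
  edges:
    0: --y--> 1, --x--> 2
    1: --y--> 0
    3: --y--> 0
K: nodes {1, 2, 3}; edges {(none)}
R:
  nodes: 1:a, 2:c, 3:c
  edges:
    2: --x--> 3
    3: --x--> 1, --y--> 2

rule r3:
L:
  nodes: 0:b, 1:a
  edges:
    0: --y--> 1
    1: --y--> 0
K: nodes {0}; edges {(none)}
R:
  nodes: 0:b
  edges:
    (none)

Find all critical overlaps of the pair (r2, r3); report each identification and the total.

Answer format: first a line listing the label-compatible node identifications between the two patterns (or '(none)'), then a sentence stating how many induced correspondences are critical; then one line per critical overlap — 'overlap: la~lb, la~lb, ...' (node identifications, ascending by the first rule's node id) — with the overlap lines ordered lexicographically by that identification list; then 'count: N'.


label-compatible node identifications between L(r2) and L(r3): 0~0, 1~1
1 of the induced correspondences is a critical overlap of r2 and r3.
overlap: 0~0, 1~1
count: 1


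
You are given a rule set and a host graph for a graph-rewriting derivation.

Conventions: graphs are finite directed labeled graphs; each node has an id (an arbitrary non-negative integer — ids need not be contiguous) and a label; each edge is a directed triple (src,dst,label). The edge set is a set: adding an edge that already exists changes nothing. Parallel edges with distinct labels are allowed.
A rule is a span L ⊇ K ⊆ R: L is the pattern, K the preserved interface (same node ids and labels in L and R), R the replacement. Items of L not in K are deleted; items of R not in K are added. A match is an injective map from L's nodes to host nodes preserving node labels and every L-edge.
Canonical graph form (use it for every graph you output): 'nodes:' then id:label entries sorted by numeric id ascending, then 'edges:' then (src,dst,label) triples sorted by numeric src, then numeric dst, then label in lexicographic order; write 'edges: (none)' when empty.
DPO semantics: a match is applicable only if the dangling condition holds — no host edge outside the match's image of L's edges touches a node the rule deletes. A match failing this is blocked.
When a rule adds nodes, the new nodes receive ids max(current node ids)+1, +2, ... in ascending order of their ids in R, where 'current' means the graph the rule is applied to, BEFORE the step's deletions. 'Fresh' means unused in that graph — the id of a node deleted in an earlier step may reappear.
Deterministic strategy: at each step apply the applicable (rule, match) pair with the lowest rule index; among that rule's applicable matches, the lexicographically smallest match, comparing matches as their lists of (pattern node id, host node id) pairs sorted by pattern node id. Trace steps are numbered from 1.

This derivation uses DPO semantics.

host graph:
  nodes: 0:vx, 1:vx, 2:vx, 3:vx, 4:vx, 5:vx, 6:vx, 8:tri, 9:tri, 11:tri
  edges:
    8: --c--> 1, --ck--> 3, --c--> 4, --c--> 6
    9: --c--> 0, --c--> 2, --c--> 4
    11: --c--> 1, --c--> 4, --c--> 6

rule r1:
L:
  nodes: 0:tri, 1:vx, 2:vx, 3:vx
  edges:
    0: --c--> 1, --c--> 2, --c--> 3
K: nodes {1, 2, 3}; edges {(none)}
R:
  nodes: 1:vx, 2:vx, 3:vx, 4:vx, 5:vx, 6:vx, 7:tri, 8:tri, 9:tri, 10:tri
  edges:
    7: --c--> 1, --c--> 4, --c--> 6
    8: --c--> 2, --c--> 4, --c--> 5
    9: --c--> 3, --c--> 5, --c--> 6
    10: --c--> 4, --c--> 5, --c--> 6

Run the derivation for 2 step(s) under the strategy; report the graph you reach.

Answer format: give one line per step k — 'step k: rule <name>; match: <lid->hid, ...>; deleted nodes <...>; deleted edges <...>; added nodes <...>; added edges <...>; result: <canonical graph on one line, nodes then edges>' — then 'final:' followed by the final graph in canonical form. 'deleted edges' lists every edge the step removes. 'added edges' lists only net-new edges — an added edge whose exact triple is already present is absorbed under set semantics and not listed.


step 1: rule r1; match: 0->9, 1->0, 2->2, 3->4; deleted nodes 9; deleted edges (9,0,c); (9,2,c); (9,4,c); added nodes 12, 13, 14, 15, 16, 17, 18; added edges (15,0,c); (15,12,c); (15,14,c); (16,2,c); (16,12,c); (16,13,c); (17,4,c); (17,13,c); (17,14,c); (18,12,c); (18,13,c); (18,14,c); result: nodes: 0:vx, 1:vx, 2:vx, 3:vx, 4:vx, 5:vx, 6:vx, 8:tri, 11:tri, 12:vx, 13:vx, 14:vx, 15:tri, 16:tri, 17:tri, 18:tri edges: (8,1,c); (8,3,ck); (8,4,c); (8,6,c); (11,1,c); (11,4,c); (11,6,c); (15,0,c); (15,12,c); (15,14,c); (16,2,c); (16,12,c); (16,13,c); (17,4,c); (17,13,c); (17,14,c); (18,12,c); (18,13,c); (18,14,c)
step 2: rule r1; match: 0->11, 1->1, 2->4, 3->6; deleted nodes 11; deleted edges (11,1,c); (11,4,c); (11,6,c); added nodes 19, 20, 21, 22, 23, 24, 25; added edges (22,1,c); (22,19,c); (22,21,c); (23,4,c); (23,19,c); (23,20,c); (24,6,c); (24,20,c); (24,21,c); (25,19,c); (25,20,c); (25,21,c); result: nodes: 0:vx, 1:vx, 2:vx, 3:vx, 4:vx, 5:vx, 6:vx, 8:tri, 12:vx, 13:vx, 14:vx, 15:tri, 16:tri, 17:tri, 18:tri, 19:vx, 20:vx, 21:vx, 22:tri, 23:tri, 24:tri, 25:tri edges: (8,1,c); (8,3,ck); (8,4,c); (8,6,c); (15,0,c); (15,12,c); (15,14,c); (16,2,c); (16,12,c); (16,13,c); (17,4,c); (17,13,c); (17,14,c); (18,12,c); (18,13,c); (18,14,c); (22,1,c); (22,19,c); (22,21,c); (23,4,c); (23,19,c); (23,20,c); (24,6,c); (24,20,c); (24,21,c); (25,19,c); (25,20,c); (25,21,c)
final:
nodes: 0:vx, 1:vx, 2:vx, 3:vx, 4:vx, 5:vx, 6:vx, 8:tri, 12:vx, 13:vx, 14:vx, 15:tri, 16:tri, 17:tri, 18:tri, 19:vx, 20:vx, 21:vx, 22:tri, 23:tri, 24:tri, 25:tri
edges: (8,1,c); (8,3,ck); (8,4,c); (8,6,c); (15,0,c); (15,12,c); (15,14,c); (16,2,c); (16,12,c); (16,13,c); (17,4,c); (17,13,c); (17,14,c); (18,12,c); (18,13,c); (18,14,c); (22,1,c); (22,19,c); (22,21,c); (23,4,c); (23,19,c); (23,20,c); (24,6,c); (24,20,c); (24,21,c); (25,19,c); (25,20,c); (25,21,c)


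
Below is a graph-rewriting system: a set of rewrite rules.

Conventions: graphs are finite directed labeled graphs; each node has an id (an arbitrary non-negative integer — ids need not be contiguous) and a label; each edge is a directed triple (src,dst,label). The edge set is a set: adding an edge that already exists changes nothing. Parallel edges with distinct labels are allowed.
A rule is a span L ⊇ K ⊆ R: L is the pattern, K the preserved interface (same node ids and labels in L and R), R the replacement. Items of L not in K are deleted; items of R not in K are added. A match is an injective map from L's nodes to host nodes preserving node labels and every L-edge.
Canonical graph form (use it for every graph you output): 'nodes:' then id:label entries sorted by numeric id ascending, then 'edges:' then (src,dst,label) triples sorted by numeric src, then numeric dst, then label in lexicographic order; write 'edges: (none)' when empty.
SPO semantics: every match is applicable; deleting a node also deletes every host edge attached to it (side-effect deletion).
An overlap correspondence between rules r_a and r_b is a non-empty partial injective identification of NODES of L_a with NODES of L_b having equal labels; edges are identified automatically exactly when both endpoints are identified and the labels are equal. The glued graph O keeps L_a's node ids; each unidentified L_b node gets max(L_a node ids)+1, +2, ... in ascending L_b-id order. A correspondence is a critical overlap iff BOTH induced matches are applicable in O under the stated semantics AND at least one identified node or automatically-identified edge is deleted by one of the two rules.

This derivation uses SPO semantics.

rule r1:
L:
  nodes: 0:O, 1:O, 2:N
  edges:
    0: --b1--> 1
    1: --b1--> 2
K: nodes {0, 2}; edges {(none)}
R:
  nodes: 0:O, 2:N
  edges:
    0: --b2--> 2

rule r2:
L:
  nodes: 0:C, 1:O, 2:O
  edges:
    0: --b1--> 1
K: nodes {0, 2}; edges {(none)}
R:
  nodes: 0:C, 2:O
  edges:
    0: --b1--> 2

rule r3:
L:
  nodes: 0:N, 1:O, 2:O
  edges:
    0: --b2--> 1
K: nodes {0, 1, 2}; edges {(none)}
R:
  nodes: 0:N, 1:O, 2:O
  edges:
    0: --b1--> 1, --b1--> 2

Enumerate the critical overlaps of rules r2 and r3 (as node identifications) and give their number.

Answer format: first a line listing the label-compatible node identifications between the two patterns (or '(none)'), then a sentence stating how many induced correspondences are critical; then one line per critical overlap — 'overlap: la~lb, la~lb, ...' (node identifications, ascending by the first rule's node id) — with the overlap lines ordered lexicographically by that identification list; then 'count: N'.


label-compatible node identifications between L(r2) and L(r3): 1~1, 1~2, 2~1, 2~2
4 of the induced correspondences are critical overlaps of r2 and r3.
overlap: 1~1
overlap: 1~1, 2~2
overlap: 1~2
overlap: 1~2, 2~1
count: 4
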